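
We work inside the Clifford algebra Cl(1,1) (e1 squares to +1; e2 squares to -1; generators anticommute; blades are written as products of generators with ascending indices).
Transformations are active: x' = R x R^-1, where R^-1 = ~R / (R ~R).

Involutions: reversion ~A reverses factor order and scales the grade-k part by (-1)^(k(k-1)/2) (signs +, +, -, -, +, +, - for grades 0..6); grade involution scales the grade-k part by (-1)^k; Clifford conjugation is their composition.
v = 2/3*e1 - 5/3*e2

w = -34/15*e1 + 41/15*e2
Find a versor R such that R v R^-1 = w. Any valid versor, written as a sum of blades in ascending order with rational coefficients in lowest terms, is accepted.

The midline construction: v and w both square to -7/3, so reflecting in their sum -8/5*e1 + 16/15*e2 exchanges them.
Answer: -8/5*e1 + 16/15*e2


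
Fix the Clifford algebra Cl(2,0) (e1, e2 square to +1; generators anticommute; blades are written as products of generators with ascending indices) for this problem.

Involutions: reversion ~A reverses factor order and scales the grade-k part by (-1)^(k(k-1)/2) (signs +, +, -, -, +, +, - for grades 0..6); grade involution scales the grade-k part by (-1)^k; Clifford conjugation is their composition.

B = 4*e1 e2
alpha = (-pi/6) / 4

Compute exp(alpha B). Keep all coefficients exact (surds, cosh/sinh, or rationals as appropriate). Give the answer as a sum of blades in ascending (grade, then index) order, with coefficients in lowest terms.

B^2 = (4)^2*(e1 e2)^2 = 16*(-1) = -16 (a basis 2-blade squares to minus the product of its generators' squares).
B^2 = -16 — the negative square puts this in the circular regime; l = 4, alpha*l = -pi/6, so exp(alpha B) = cos(-pi/6) + (sin(-pi/6)/4)*B = sqrt(3)/2 + (-1/8)*B.
Answer: sqrt(3)/2 - 1/2*e1 e2


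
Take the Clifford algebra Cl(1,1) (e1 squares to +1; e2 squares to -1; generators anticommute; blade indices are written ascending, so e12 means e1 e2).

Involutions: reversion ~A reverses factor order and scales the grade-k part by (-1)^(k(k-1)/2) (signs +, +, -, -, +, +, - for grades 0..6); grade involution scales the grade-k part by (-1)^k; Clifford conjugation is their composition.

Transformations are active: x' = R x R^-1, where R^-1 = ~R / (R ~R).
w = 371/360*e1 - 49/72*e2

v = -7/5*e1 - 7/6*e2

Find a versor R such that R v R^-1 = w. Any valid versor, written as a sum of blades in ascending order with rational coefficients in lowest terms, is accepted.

R = v + w = -133/360*e1 - 133/72*e2 works: the equal norms (539/900) guarantee its sandwich swaps v into w.
Answer: -133/360*e1 - 133/72*e2


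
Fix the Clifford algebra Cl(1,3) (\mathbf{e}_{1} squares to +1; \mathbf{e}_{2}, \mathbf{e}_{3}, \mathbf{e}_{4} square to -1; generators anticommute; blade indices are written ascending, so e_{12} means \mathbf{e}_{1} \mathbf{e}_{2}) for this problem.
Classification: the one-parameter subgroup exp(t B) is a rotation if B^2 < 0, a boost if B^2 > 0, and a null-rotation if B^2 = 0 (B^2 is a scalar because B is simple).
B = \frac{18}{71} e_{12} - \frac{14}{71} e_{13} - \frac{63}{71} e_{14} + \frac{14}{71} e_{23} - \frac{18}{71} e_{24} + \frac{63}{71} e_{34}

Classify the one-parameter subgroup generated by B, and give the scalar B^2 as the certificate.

B^2 term by term: the squares give (\frac{18}{71})^2*(e_{12})^2 + (-\frac{14}{71})^2*(e_{13})^2 + (-\frac{63}{71})^2*(e_{14})^2 + (\frac{14}{71})^2*(e_{23})^2 + (-\frac{18}{71})^2*(e_{24})^2 + (\frac{63}{71})^2*(e_{34})^2 = \frac{324}{5041}*(+1) + \frac{196}{5041}*(+1) + \frac{3969}{5041}*(+1) + \frac{196}{5041}*(-1) + \frac{324}{5041}*(-1) + \frac{3969}{5041}*(-1) = 0 (each basis 2-blade squares to minus the product of its generators' squares); cross terms between blades sharing an index anticommute and cancel; the commuting (index-disjoint) pairs give grade-4 terms 2*c*c'*(blade product), which cancel blade by blade — e_{1234}: \frac{2268}{5041} - \frac{504}{5041} - \frac{1764}{5041} = 0 — confirming B is simple. So B^2 = 0.
Answer: null-rotation, certificate B^2 = 0. No conjugation can change B^2 = 0; the sign gives the class.


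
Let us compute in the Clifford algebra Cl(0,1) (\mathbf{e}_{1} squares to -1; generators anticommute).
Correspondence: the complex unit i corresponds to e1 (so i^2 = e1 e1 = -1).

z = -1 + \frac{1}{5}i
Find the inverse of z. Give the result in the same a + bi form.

In blades: z = -1 + \frac{1}{5} e_{1}.
With qbar = -1 - \frac{1}{5} e_{1} (scalar fixed, mapped units negated), z qbar = \frac{26}{25} (the sum of squared coefficients), so z^-1 = qbar / (\frac{26}{25}) = -\frac{25}{26} - \frac{5}{26} e_{1}; translating back:
Answer: -\frac{25}{26} - \frac{5}{26}i


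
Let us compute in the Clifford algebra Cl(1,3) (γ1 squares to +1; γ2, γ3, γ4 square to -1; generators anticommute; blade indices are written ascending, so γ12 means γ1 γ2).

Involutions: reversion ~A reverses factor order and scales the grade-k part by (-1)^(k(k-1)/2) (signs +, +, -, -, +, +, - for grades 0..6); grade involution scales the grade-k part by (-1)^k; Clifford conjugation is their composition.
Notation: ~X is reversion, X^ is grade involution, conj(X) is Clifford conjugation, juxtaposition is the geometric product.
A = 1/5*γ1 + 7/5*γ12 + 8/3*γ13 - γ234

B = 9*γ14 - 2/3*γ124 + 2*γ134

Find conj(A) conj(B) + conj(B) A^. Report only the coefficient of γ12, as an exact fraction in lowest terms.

first term: -13/5*γ4 - 2*γ12 - 2/3*γ13 - 187/15*γ24 - 122/5*γ34 + 9*γ123 + 206/45*γ234
second term: 13/5*γ4 - 2*γ12 - 2/3*γ13 - 187/15*γ24 - 122/5*γ34 + 9*γ123 + 206/45*γ234
Answer: -4


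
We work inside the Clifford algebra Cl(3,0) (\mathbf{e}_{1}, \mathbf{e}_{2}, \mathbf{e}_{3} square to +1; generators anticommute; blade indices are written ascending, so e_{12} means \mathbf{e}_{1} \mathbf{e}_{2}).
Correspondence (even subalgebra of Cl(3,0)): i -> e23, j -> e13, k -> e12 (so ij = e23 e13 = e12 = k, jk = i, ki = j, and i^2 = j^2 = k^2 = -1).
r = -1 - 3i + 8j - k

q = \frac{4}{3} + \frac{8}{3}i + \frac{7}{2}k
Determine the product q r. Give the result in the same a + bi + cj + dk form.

In blades: q = \frac{4}{3} + \frac{7}{2} e_{12} + \frac{8}{3} e_{23}, r = -1 - e_{12} + 8 e_{13} - 3 e_{23}.
Distribute q over r term by term (generator squares from the signature, products reordered to ascending indices): (\frac{4}{3})*r = -\frac{4}{3} - \frac{4}{3} e_{12} + \frac{32}{3} e_{13} - 4 e_{23}; (\frac{7}{2} e_{12})*r = \frac{7}{2} - \frac{7}{2} e_{12} - \frac{21}{2} e_{13} - 28 e_{23}; (\frac{8}{3} e_{23})*r = 8 + \frac{64}{3} e_{12} + \frac{8}{3} e_{13} - \frac{8}{3} e_{23}.
Sum: \frac{61}{6} + \frac{33}{2} e_{12} + \frac{17}{6} e_{13} - \frac{104}{3} e_{23}; translating back through the correspondence:
Answer: \frac{61}{6} - \frac{104}{3}i + \frac{17}{6}j + \frac{33}{2}k


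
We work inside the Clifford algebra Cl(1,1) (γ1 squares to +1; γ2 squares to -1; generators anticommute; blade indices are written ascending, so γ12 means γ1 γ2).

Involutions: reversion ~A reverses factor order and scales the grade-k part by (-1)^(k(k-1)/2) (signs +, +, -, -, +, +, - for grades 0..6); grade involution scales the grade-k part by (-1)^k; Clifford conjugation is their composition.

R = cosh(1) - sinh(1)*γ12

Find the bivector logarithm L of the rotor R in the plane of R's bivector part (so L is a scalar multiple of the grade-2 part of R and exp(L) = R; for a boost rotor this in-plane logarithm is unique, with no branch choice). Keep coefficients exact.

The scalar part of R is cosh(1), so cosh pins the rapidity up to sign — the sign comes from the bivector part; dividing that part by sinh of the rapidity yields the plane, and the in-plane L = rapidity * plane is unique because the two sign choices cancel.
Concretely: cosh(rapidity) = cosh(1) gives rapidity = ±1, and since rapidity/sinh(rapidity) is even the sign is immaterial: L = (rapidity/sinh(rapidity)) * <R>_2 = (1/sinh(1)) * <R>_2.
Answer: -γ12


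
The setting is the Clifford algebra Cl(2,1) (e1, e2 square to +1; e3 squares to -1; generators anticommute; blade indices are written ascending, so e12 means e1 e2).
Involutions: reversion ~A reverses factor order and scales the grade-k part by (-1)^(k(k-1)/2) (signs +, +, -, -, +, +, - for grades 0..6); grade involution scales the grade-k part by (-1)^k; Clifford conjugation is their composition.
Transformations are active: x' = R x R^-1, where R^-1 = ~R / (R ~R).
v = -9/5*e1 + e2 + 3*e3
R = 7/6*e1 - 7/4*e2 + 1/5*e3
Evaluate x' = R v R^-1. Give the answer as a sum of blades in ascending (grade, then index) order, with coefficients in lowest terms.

~R = 7/6*e1 - 7/4*e2 + 1/5*e3, and R ~R = 15781/3600, so R^-1 = ~R / (15781/3600).
R v = -89/20 - 119/60*e12 + 193/50*e13 - 109/20*e23
Answer: -44871/78905*e1 + 40289/15781*e2 - 53751/15781*e3


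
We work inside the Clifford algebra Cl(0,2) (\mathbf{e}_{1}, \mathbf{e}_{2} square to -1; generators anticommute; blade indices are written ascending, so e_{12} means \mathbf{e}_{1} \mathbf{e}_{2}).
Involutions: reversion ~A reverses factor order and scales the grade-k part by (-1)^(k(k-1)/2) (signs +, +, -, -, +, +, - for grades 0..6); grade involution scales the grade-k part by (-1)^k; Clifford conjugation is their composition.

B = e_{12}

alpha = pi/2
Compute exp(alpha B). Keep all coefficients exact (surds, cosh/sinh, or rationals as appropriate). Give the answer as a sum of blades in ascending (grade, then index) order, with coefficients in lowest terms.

B^2 = (1)^2*(e_{12})^2 = 1*(-1) = -1 (a basis 2-blade squares to minus the product of its generators' squares).
B^2 = -1 — since the square is negative, the closed form is circular: l = 1, alpha*l = \frac{\pi}{2}, so exp(alpha B) = cos(\frac{\pi}{2}) + (sin(\frac{\pi}{2})/1)*B = 0 + (1)*B.
Answer: e_{12}


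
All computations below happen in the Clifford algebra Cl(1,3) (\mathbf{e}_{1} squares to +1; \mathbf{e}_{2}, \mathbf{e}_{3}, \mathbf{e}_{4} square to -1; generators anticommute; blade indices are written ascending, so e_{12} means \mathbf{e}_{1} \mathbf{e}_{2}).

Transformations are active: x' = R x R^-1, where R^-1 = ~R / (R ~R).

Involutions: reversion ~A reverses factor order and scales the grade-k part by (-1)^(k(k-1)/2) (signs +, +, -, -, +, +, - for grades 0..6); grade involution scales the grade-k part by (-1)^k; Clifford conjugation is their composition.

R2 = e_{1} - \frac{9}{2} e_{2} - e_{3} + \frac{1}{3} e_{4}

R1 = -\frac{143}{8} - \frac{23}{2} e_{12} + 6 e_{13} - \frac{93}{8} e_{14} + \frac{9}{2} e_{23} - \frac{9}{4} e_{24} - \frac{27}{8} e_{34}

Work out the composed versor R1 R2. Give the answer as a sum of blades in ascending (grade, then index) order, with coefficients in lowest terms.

Distribute over the terms of R2 (each basis-blade product reordered to ascending indices, repeated generators contracted through their squares):
R1 (e_{1}) = -\frac{143}{8} e_{1} + \frac{23}{2} e_{2} - 6 e_{3} + \frac{93}{8} e_{4} + \frac{9}{2} e_{123} - \frac{9}{4} e_{124} - \frac{27}{8} e_{134}
R1 (-\frac{9}{2} e_{2}) = -\frac{207}{4} e_{1} + \frac{1287}{16} e_{2} - \frac{81}{4} e_{3} + \frac{81}{8} e_{4} + 27 e_{123} - \frac{837}{16} e_{124} + \frac{243}{16} e_{234}
R1 (-e_{3}) = 6 e_{1} + \frac{9}{2} e_{2} + \frac{143}{8} e_{3} + \frac{27}{8} e_{4} + \frac{23}{2} e_{123} - \frac{93}{8} e_{134} - \frac{9}{4} e_{234}
R1 (\frac{1}{3} e_{4}) = \frac{31}{8} e_{1} + \frac{3}{4} e_{2} + \frac{9}{8} e_{3} - \frac{143}{24} e_{4} - \frac{23}{6} e_{124} + 2 e_{134} + \frac{3}{2} e_{234}
Summing the partial products and collecting blades:
Answer: -\frac{239}{4} e_{1} + \frac{1555}{16} e_{2} - \frac{29}{4} e_{3} + \frac{115}{6} e_{4} + 43 e_{123} - \frac{2803}{48} e_{124} - 13 e_{134} + \frac{231}{16} e_{234}


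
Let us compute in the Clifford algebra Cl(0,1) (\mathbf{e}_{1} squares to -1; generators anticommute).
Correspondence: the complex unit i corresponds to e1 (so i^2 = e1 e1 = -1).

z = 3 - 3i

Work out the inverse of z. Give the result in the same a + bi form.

In blades: z = 3 - 3 e_{1}.
With qbar = 3 + 3 e_{1} (scalar fixed, mapped units negated), z qbar = 18 (the sum of squared coefficients), so z^-1 = qbar / (18) = \frac{1}{6} + \frac{1}{6} e_{1}; translating back:
Answer: \frac{1}{6} + \frac{1}{6}i


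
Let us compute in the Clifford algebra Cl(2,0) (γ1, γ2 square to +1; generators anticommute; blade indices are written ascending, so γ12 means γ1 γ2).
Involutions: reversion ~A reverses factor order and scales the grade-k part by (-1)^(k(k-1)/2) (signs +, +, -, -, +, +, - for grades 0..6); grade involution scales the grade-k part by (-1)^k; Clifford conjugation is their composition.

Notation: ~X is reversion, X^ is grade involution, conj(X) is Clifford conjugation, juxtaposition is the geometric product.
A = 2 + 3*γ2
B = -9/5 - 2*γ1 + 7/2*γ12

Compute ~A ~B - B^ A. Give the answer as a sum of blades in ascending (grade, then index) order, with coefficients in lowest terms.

first term: -18/5 + 13/2*γ1 - 27/5*γ2 - γ12
second term: -18/5 + 29/2*γ1 - 27/5*γ2 + 13*γ12
Answer: -8*γ1 - 14*γ12


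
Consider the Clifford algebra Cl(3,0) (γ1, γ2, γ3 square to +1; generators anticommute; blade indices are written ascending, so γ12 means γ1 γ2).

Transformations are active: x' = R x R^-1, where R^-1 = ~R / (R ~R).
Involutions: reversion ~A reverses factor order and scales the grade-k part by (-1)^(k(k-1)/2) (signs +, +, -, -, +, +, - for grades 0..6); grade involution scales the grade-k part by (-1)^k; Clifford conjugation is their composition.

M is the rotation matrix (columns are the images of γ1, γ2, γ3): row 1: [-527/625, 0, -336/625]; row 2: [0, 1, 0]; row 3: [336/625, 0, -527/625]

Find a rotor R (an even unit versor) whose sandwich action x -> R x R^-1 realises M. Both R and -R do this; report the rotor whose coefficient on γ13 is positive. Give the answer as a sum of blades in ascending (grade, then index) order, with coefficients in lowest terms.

Method: write R = a + b12*γ12 + b13*γ13 + b23*γ23 with a^2 + b12^2 + b13^2 + b23^2 = 1 (so R^-1 = ~R). Expanding the columns R e_j ~R gives tr M = 4a^2 - 1 and, from the antisymmetric part, M21 - M12 = -4a*b12, M13 - M31 = 4a*b13, M32 - M23 = -4a*b23.
Here tr M = -429/625, so a^2 = (1 + tr M)/4 = 49/625 and a = ±7/25. Taking a = 7/25: M21 - M12 = 0, M13 - M31 = -672/625, M32 - M23 = 0, giving b12 = 0, b13 = -24/25, b23 = 0, i.e. R = 7/25 - 24/25*γ13.
Its γ13 coefficient is negative, so report the other preimage -R.
Answer: -7/25 + 24/25*γ13. Recall the cover is two-to-one: with M of trace -429/625, both preimages act alike, and the stated γ13 sign chooses the sheet.


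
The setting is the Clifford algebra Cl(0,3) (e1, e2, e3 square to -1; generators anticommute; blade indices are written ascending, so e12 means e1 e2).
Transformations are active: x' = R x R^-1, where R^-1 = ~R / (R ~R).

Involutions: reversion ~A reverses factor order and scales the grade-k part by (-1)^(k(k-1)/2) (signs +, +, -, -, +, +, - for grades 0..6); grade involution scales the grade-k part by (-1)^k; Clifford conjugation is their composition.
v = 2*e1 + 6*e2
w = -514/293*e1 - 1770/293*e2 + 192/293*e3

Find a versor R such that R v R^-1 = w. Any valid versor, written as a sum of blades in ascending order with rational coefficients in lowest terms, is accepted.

A norm check does it: q(v) = q(w) = -40, hence R = v + w = 72/293*e1 - 12/293*e2 + 192/293*e3 realises the map — parallel part kept, (v - w)/2 negated, v carried to w.
Answer: 72/293*e1 - 12/293*e2 + 192/293*e3


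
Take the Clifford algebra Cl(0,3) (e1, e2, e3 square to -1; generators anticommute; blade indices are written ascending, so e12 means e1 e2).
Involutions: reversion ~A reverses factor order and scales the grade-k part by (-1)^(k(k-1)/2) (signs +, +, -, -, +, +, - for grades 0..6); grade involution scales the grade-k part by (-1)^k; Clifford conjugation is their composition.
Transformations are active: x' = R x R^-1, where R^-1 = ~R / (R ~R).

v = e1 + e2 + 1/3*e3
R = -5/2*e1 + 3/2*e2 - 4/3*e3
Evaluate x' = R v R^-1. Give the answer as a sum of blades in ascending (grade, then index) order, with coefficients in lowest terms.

~R = -5/2*e1 + 3/2*e2 - 4/3*e3, and R ~R = -185/18, so R^-1 = ~R / (-185/18).
R v = 13/9 - 4*e12 + 1/2*e13 + 11/6*e23
Answer: -11/37*e1 - 263/185*e2 + 23/555*e3


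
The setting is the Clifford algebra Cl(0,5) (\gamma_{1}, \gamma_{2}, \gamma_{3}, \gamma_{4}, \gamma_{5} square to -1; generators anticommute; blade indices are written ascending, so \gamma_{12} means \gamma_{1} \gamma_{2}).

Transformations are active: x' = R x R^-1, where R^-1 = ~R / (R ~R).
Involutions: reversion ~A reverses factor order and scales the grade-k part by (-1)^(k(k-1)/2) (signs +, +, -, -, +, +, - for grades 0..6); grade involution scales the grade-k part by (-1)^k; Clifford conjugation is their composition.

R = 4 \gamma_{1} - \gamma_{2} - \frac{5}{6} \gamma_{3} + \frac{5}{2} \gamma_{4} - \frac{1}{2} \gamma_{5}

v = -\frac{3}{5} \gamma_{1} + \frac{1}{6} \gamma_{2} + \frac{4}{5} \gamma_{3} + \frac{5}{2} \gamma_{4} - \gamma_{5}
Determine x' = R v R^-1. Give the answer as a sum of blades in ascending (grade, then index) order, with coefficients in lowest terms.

~R = 4 \gamma_{1} - \gamma_{2} - \frac{5}{6} \gamma_{3} + \frac{5}{2} \gamma_{4} - \frac{1}{2} \gamma_{5}, and R ~R = -\frac{871}{36}, so R^-1 = ~R / (-\frac{871}{36}).
R v = -\frac{211}{60} + \frac{1}{15} \gamma_{12} + \frac{27}{10} \gamma_{13} + \frac{23}{2} \gamma_{14} - \frac{43}{10} \gamma_{15} - \frac{119}{180} \gamma_{23} - \frac{35}{12} \gamma_{24} + \frac{13}{12} \gamma_{25} - \frac{49}{12} \gamma_{34} + \frac{37}{30} \gamma_{35} - \frac{5}{4} \gamma_{45}
Answer: \frac{7677}{4355} \gamma_{1} - \frac{11951}{26130} \gamma_{2} - \frac{4539}{4355} \gamma_{3} - \frac{3089}{1742} \gamma_{4} + \frac{3722}{4355} \gamma_{5}


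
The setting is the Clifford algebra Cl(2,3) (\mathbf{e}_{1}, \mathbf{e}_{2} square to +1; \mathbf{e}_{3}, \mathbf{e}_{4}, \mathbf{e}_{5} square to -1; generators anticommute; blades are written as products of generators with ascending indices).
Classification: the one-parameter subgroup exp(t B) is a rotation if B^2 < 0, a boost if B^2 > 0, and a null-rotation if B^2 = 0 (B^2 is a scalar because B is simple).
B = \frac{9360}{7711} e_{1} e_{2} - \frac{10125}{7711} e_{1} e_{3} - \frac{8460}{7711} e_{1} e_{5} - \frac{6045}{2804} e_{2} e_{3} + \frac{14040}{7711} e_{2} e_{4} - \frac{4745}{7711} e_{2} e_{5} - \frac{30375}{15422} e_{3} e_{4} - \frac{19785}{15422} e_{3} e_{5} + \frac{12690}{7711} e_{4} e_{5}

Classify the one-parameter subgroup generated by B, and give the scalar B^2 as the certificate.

B^2 term by term: the squares give (\frac{9360}{7711})^2*(e_{1} e_{2})^2 + (-\frac{10125}{7711})^2*(e_{1} e_{3})^2 + (-\frac{8460}{7711})^2*(e_{1} e_{5})^2 + (-\frac{6045}{2804})^2*(e_{2} e_{3})^2 + (\frac{14040}{7711})^2*(e_{2} e_{4})^2 + (-\frac{4745}{7711})^2*(e_{2} e_{5})^2 + (-\frac{30375}{15422})^2*(e_{3} e_{4})^2 + (-\frac{19785}{15422})^2*(e_{3} e_{5})^2 + (\frac{12690}{7711})^2*(e_{4} e_{5})^2 = \frac{87609600}{59459521}*(-1) + \frac{102515625}{59459521}*(+1) + \frac{71571600}{59459521}*(+1) + \frac{36542025}{7862416}*(+1) + \frac{197121600}{59459521}*(+1) + \frac{22515025}{59459521}*(+1) + \frac{922640625}{237838084}*(-1) + \frac{391446225}{237838084}*(-1) + \frac{161036100}{59459521}*(-1) = \frac{25}{16} (each basis 2-blade squares to minus the product of its generators' squares); cross terms between blades sharing an index anticommute and cancel; the commuting (index-disjoint) pairs give grade-4 terms 2*c*c'*(blade product), which cancel blade by blade — e_{1} e_{2} e_{3} e_{4}: -\frac{284310000}{59459521} + \frac{284310000}{59459521} = 0; e_{1} e_{2} e_{3} e_{5}: -\frac{185187600}{59459521} - \frac{96086250}{59459521} + \frac{25570350}{5405411} = 0; e_{1} e_{2} e_{4} e_{5}: \frac{237556800}{59459521} - \frac{237556800}{59459521} = 0; e_{1} e_{3} e_{4} e_{5}: -\frac{256972500}{59459521} + \frac{256972500}{59459521} = 0; e_{2} e_{3} e_{4} e_{5}: -\frac{38355525}{5405411} + \frac{277781400}{59459521} + \frac{144129375}{59459521} = 0 — confirming B is simple. So B^2 = \frac{25}{16}.
Answer: boost, certificate B^2 = \frac{25}{16}. Check the certificate: B^2 = \frac{25}{16}, and that sign is decisive whatever form B takes.


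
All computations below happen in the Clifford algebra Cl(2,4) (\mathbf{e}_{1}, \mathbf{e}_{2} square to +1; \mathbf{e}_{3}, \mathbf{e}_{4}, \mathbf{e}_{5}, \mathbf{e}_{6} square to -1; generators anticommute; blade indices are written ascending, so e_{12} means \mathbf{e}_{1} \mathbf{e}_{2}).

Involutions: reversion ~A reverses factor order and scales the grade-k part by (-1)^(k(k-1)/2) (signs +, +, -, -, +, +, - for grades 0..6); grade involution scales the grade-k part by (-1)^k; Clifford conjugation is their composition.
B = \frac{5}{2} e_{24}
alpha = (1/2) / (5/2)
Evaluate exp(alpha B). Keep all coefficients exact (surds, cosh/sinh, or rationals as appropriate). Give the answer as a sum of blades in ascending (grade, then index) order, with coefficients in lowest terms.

B^2 = (\frac{5}{2})^2*(e_{24})^2 = \frac{25}{4}*(+1) = \frac{25}{4} (a basis 2-blade squares to minus the product of its generators' squares).
B^2 = \frac{25}{4} — B^2 > 0, so the exponential closes hyperbolically: l = \frac{5}{2}, alpha*l = \frac{1}{2}, so exp(alpha B) = cosh(\frac{1}{2}) + (sinh(\frac{1}{2})/(\frac{5}{2}))*B = \cosh{\left(\frac{1}{2} \right)} + (\frac{2 \sinh{\left(\frac{1}{2} \right)}}{5})*B.
Answer: \cosh{\left(\frac{1}{2} \right)} + \sinh{\left(\frac{1}{2} \right)} e_{24}


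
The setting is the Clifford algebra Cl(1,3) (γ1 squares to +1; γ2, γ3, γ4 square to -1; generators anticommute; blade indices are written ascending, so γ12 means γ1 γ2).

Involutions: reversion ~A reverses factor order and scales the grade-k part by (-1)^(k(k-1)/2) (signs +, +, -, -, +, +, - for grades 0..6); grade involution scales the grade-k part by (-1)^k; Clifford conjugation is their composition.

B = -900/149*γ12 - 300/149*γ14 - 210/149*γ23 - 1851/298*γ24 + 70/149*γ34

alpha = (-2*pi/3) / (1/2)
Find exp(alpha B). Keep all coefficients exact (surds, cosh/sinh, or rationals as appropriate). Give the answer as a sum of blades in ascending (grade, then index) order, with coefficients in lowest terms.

B^2 term by term: the squares give (-900/149)^2*(γ12)^2 + (-300/149)^2*(γ14)^2 + (-210/149)^2*(γ23)^2 + (-1851/298)^2*(γ24)^2 + (70/149)^2*(γ34)^2 = 810000/22201*(+1) + 90000/22201*(+1) + 44100/22201*(-1) + 3426201/88804*(-1) + 4900/22201*(-1) = -1/4 (each basis 2-blade squares to minus the product of its generators' squares); cross terms between blades sharing an index anticommute and cancel; the commuting (index-disjoint) pairs give grade-4 terms 2*c*c'*(blade product), which cancel blade by blade — γ1234: -126000/22201 + 126000/22201 = 0 — confirming B is simple. So B^2 = -1/4.
B^2 = -1/4 — since the square is negative, the closed form is circular: l = 1/2, alpha*l = -2*pi/3, so exp(alpha B) = cos(-2*pi/3) + (sin(-2*pi/3)/(1/2))*B = -1/2 + (-sqrt(3))*B.
Answer: -1/2 + 900*sqrt(3)/149*γ12 + 300*sqrt(3)/149*γ14 + 210*sqrt(3)/149*γ23 + 1851*sqrt(3)/298*γ24 - 70*sqrt(3)/149*γ34


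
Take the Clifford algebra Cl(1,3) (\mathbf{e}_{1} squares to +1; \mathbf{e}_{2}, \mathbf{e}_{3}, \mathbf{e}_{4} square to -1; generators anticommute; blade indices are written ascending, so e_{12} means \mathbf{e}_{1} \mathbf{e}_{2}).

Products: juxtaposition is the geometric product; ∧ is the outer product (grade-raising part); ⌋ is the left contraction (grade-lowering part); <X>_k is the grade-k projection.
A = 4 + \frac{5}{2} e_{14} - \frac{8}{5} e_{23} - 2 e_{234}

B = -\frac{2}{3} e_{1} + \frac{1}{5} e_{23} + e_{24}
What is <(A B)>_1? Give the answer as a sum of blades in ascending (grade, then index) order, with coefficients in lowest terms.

step 1: \frac{8}{25} - \frac{8}{3} e_{1} - 2 e_{3} + \frac{31}{15} e_{4} + \frac{5}{2} e_{12} + \frac{4}{5} e_{23} + 4 e_{24} - \frac{8}{5} e_{34} + \frac{16}{15} e_{123} - \frac{5}{6} e_{1234}
step 2: -\frac{8}{3} e_{1} - 2 e_{3} + \frac{31}{15} e_{4}
Answer: -\frac{8}{3} e_{1} - 2 e_{3} + \frac{31}{15} e_{4}


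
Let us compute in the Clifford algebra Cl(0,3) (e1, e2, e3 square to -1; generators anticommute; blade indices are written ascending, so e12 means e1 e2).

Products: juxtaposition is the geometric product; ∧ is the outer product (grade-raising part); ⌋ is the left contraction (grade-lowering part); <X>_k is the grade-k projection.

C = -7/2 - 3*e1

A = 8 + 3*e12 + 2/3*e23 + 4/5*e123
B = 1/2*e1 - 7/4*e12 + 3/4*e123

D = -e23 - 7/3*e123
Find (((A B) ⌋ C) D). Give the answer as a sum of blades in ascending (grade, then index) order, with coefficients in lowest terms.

step 1: 117/20 + 7/2*e1 + 3/2*e2 - 17/20*e3 - 14*e12 - 7/6*e13 - 2/5*e23 + 19/3*e123
step 2: -399/40 - 351/20*e1
step 3: -1239/40*e23 + 1633/40*e123
Answer: -1239/40*e23 + 1633/40*e123


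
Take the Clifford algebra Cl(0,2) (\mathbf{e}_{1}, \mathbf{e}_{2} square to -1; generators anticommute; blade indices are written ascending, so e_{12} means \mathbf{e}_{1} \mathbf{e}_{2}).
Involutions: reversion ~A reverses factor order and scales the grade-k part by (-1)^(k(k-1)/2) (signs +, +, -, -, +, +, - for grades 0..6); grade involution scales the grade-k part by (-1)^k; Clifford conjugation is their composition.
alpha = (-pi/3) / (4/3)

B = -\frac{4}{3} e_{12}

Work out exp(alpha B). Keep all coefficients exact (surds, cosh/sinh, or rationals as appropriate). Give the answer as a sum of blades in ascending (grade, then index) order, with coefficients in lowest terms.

B^2 = (-\frac{4}{3})^2*(e_{12})^2 = \frac{16}{9}*(-1) = -\frac{16}{9} (a basis 2-blade squares to minus the product of its generators' squares).
B^2 = -\frac{16}{9} — a negative square means the series sums to a rotation: l = \frac{4}{3}, alpha*l = - \frac{\pi}{3}, so exp(alpha B) = cos(- \frac{\pi}{3}) + (sin(- \frac{\pi}{3})/(\frac{4}{3}))*B = \frac{1}{2} + (- \frac{3 \sqrt{3}}{8})*B.
Answer: \frac{1}{2} + \frac{\sqrt{3}}{2} e_{12}


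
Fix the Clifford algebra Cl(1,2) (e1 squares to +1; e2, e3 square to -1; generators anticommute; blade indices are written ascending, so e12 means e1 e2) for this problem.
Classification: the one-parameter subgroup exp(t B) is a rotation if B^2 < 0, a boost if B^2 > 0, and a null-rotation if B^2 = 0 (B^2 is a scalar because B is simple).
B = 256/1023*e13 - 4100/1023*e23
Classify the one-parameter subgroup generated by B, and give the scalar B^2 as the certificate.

B^2 term by term: the squares give (256/1023)^2*(e13)^2 + (-4100/1023)^2*(e23)^2 = 65536/1046529*(+1) + 16810000/1046529*(-1) = -16 (each basis 2-blade squares to minus the product of its generators' squares); cross terms between blades sharing an index anticommute and cancel. So B^2 = -16.
Answer: rotation, certificate B^2 = -16. Why this suffices: the scalar -16 survives any versor conjugation, so its sign alone determines the class however B is presented.


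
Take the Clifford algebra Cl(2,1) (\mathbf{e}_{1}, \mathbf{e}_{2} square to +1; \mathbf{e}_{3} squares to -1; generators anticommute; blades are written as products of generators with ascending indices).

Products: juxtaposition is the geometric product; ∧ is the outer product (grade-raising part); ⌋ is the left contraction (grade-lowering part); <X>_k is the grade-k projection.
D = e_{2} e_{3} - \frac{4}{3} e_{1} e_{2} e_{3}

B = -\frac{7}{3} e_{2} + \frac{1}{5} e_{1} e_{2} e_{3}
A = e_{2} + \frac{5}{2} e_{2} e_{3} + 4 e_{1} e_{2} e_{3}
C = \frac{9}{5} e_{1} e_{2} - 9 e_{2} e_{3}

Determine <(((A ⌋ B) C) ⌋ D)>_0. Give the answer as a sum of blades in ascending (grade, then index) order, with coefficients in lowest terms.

step 1: -\frac{23}{15} + \frac{1}{2} e_{1} - \frac{1}{5} e_{1} e_{3}
step 2: \frac{9}{10} e_{2} - \frac{24}{25} e_{1} e_{2} + \frac{336}{25} e_{2} e_{3} - \frac{9}{2} e_{1} e_{2} e_{3}
step 3: \frac{486}{25} - \frac{448}{25} e_{1} - \frac{19}{50} e_{3} + \frac{6}{5} e_{1} e_{3}
step 4: \frac{486}{25}
Answer: \frac{486}{25}


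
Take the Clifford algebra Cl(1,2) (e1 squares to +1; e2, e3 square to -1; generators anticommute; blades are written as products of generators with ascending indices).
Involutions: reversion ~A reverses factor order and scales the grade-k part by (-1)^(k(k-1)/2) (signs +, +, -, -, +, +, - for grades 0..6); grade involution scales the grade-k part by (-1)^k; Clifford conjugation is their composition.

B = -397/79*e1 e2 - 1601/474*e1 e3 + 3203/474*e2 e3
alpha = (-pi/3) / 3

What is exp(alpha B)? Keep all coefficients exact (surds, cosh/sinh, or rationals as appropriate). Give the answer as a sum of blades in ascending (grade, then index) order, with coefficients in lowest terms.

B^2 term by term: the squares give (-397/79)^2*(e1 e2)^2 + (-1601/474)^2*(e1 e3)^2 + (3203/474)^2*(e2 e3)^2 = 157609/6241*(+1) + 2563201/224676*(+1) + 10259209/224676*(-1) = -9 (each basis 2-blade squares to minus the product of its generators' squares); cross terms between blades sharing an index anticommute and cancel. So B^2 = -9.
B^2 = -9 — a negative square means the series sums to a rotation: l = 3, alpha*l = -pi/3, so exp(alpha B) = cos(-pi/3) + (sin(-pi/3)/3)*B = 1/2 + (-sqrt(3)/6)*B.
Answer: 1/2 + 397*sqrt(3)/474*e1 e2 + 1601*sqrt(3)/2844*e1 e3 - 3203*sqrt(3)/2844*e2 e3


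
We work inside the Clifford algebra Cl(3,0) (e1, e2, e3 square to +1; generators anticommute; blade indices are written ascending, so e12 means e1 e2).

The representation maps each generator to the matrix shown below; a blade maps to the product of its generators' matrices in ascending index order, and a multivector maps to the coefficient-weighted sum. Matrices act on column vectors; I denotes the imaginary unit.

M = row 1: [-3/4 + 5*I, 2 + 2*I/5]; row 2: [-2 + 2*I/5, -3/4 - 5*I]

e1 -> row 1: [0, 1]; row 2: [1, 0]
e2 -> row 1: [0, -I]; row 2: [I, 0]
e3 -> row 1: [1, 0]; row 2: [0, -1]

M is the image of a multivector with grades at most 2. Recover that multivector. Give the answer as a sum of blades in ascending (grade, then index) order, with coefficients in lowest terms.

Method: 1, rho(e1), rho(e2), rho(e3) form a trace-orthogonal basis of the 2x2 complex matrices (tr(X Y) = 2 if X = Y, else 0), so M = m0*1 + m1*rho(e1) + m2*rho(e2) + m3*rho(e3) with m0 = tr(M)/2 = -3/4, m1 = tr(M rho(e1))/2 = 2*I/5, m2 = tr(M rho(e2))/2 = 2*I, m3 = tr(M rho(e3))/2 = 5*I.
Multiplying table entries, the bivector images are rho(e12) = I*rho(e3), rho(e13) = -I*rho(e2), rho(e23) = I*rho(e1); with real blade coefficients the real parts of m0..m3 are the coefficients of 1, e1, e2, e3 and the imaginary parts give the bivectors (e23: Im m1, e13: -Im m2, e12: Im m3).
Answer: -3/4 + 5*e12 - 2*e13 + 2/5*e23


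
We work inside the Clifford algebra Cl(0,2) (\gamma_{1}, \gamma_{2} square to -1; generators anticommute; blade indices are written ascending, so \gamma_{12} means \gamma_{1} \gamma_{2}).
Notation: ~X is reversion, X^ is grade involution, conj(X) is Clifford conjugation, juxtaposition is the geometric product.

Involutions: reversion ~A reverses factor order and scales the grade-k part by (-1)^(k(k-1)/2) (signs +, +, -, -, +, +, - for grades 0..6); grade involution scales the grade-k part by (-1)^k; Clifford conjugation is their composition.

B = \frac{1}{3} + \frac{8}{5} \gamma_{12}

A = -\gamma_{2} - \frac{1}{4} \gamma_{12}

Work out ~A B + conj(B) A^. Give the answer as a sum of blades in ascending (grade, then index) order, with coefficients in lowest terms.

first term: -\frac{2}{5} - \frac{8}{5} \gamma_{1} - \frac{1}{3} \gamma_{2} + \frac{1}{12} \gamma_{12}
second term: -\frac{2}{5} + \frac{8}{5} \gamma_{1} + \frac{1}{3} \gamma_{2} - \frac{1}{12} \gamma_{12}
Answer: -\frac{4}{5}


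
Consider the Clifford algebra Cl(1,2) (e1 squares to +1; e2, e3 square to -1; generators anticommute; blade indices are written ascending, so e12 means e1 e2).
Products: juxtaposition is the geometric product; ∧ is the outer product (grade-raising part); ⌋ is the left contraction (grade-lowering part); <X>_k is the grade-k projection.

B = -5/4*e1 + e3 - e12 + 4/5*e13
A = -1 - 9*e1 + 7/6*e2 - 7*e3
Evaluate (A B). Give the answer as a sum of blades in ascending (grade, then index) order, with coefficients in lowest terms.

step 1: 73/4 - 331/60*e1 + 9*e2 - 41/5*e3 + 59/24*e12 - 371/20*e13 + 7/6*e23 + 91/15*e123
Answer: 73/4 - 331/60*e1 + 9*e2 - 41/5*e3 + 59/24*e12 - 371/20*e13 + 7/6*e23 + 91/15*e123


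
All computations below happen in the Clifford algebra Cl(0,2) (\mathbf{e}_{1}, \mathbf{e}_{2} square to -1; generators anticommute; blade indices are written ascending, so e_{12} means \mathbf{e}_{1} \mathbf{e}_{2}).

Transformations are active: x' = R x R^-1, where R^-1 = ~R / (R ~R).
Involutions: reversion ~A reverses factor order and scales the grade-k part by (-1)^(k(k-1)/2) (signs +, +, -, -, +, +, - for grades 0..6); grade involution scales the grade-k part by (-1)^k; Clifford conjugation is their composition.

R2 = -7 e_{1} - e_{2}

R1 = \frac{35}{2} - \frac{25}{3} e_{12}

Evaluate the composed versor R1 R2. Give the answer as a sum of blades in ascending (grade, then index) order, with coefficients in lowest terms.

Distribute over the terms of R1 (each basis-blade product reordered to ascending indices, repeated generators contracted through their squares):
(\frac{35}{2}) R2 = -\frac{245}{2} e_{1} - \frac{35}{2} e_{2}
(-\frac{25}{3} e_{12}) R2 = -\frac{25}{3} e_{1} + \frac{175}{3} e_{2}
Summing the partial products and collecting blades:
Answer: -\frac{785}{6} e_{1} + \frac{245}{6} e_{2}


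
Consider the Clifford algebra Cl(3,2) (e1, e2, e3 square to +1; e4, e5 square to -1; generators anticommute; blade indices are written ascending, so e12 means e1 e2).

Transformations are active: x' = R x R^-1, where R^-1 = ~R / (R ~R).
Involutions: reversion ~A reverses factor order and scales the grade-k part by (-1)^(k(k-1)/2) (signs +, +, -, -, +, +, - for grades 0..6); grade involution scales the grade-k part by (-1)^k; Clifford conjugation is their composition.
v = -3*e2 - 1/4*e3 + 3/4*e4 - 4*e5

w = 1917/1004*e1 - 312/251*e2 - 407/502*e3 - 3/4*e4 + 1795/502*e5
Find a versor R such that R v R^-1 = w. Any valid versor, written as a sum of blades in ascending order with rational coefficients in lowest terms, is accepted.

Take R = v + w = 1917/1004*e1 - 1065/251*e2 - 1065/1004*e3 - 213/502*e5. Because q(v) = q(w) = -15/2, conjugation by R sends v exactly to w.
Answer: 1917/1004*e1 - 1065/251*e2 - 1065/1004*e3 - 213/502*e5


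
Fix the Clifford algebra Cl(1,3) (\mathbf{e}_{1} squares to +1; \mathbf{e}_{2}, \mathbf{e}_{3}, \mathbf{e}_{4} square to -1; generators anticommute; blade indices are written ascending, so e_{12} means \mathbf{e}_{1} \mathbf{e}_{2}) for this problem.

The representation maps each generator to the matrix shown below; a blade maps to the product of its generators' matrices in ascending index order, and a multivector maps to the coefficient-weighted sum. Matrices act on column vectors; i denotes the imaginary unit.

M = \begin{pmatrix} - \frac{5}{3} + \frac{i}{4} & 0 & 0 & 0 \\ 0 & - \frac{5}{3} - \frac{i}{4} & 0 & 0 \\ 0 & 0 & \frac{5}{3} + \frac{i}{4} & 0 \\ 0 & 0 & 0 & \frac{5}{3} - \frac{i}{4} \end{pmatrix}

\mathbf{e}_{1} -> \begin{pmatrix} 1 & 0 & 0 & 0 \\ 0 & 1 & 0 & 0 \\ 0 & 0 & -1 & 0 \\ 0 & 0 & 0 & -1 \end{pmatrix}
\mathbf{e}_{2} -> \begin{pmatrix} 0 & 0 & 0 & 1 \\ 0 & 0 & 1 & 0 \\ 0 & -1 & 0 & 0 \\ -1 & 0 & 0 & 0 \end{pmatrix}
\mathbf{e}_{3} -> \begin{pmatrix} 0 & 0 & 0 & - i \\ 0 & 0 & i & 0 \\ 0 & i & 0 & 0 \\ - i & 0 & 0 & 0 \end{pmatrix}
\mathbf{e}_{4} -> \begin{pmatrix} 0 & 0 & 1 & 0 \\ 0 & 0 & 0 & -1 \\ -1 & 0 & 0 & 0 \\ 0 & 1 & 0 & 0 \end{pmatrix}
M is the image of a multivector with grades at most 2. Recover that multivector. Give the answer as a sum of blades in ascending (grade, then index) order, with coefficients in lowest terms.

Method: the blade images are trace-orthogonal — tr(rho(e_A) rho(e_B)^-1) = 4 if A = B and 0 otherwise — and rho(e_A)^-1 = (e_A)^2 * rho(e_A) with (e_A)^2 = +1 or -1, so the coefficient of e_A in the preimage is (e_A)^2 * tr(M rho(e_A))/4.
Nonzero projections over blades of grade <= 2: e_{1}: (e_{1})^2 = +1, tr(M rho(e_{1})) = - \frac{20}{3}, coefficient -\frac{5}{3}; e_{23}: (e_{23})^2 = -1, tr(M rho(e_{23})) = 1, coefficient -\frac{1}{4}. Every other blade of grade <= 2 projects to 0.
Answer: -\frac{5}{3} e_{1} - \frac{1}{4} e_{23}


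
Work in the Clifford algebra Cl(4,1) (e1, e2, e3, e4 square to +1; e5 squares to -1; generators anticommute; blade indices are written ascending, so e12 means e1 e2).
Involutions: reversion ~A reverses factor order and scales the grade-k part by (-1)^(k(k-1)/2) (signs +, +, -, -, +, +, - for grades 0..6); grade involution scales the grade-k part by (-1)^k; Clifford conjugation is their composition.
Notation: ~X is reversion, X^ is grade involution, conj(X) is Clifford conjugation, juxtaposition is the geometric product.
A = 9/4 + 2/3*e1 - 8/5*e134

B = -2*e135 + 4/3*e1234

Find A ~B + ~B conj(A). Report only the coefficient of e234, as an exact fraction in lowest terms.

first term: 32/15*e2 + 4/3*e35 + 16/5*e45 + 9/2*e135 + 8/9*e234 + 3*e1234
second term: -32/15*e2 - 4/3*e35 - 16/5*e45 + 9/2*e135 + 8/9*e234 + 3*e1234
Answer: 16/9


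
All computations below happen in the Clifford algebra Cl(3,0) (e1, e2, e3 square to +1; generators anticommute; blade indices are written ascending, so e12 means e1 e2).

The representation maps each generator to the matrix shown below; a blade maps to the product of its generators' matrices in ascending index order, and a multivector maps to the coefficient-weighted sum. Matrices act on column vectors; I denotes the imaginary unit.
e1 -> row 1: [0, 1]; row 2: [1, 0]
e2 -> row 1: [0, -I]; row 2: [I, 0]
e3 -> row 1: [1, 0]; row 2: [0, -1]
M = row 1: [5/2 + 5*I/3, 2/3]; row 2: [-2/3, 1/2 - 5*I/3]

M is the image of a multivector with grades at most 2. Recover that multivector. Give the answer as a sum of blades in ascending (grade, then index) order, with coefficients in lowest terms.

Method: 1, rho(e1), rho(e2), rho(e3) form a trace-orthogonal basis of the 2x2 complex matrices (tr(X Y) = 2 if X = Y, else 0), so M = m0*1 + m1*rho(e1) + m2*rho(e2) + m3*rho(e3) with m0 = tr(M)/2 = 3/2, m1 = tr(M rho(e1))/2 = 0, m2 = tr(M rho(e2))/2 = 2*I/3, m3 = tr(M rho(e3))/2 = 1 + 5*I/3.
Multiplying table entries, the bivector images are rho(e12) = I*rho(e3), rho(e13) = -I*rho(e2), rho(e23) = I*rho(e1); with real blade coefficients the real parts of m0..m3 are the coefficients of 1, e1, e2, e3 and the imaginary parts give the bivectors (e23: Im m1, e13: -Im m2, e12: Im m3).
Answer: 3/2 + e3 + 5/3*e12 - 2/3*e13


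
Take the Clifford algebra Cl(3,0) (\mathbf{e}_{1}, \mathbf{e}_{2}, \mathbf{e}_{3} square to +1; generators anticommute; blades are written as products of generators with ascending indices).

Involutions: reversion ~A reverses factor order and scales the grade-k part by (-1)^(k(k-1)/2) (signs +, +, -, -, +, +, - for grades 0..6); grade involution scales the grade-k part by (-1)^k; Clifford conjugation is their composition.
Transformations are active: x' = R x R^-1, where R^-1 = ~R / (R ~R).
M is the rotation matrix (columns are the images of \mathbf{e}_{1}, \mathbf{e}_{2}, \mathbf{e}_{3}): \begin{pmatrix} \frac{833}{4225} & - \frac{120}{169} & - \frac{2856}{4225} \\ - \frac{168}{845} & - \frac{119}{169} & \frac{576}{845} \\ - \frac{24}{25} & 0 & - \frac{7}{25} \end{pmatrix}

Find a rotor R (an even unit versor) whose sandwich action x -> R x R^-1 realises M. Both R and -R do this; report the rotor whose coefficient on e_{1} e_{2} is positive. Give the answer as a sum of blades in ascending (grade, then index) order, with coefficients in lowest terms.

Method: write R = a + b12*e_{1} e_{2} + b13*e_{1} e_{3} + b23*e_{2} e_{3} with a^2 + b12^2 + b13^2 + b23^2 = 1 (so R^-1 = ~R). Expanding the columns R e_j ~R gives tr M = 4a^2 - 1 and, from the antisymmetric part, M21 - M12 = -4a*b12, M13 - M31 = 4a*b13, M32 - M23 = -4a*b23.
Here tr M = -\frac{133}{169}, so a^2 = (1 + tr M)/4 = \frac{9}{169} and a = ±\frac{3}{13}. Taking a = \frac{3}{13}: M21 - M12 = \frac{432}{845}, M13 - M31 = \frac{48}{169}, M32 - M23 = -\frac{576}{845}, giving b12 = -\frac{36}{65}, b13 = \frac{4}{13}, b23 = \frac{48}{65}, i.e. R = \frac{3}{13} - \frac{36}{65} e_{1} e_{2} + \frac{4}{13} e_{1} e_{3} + \frac{48}{65} e_{2} e_{3}.
Its e_{1} e_{2} coefficient is negative, so report the other preimage -R.
Answer: -\frac{3}{13} + \frac{36}{65} e_{1} e_{2} - \frac{4}{13} e_{1} e_{3} - \frac{48}{65} e_{2} e_{3}. Why the constraint matters: R and -R act identically through the sandwich — M has trace -\frac{133}{169} either way — so only the sign condition on e_{1} e_{2} picks one of the two preimages.
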